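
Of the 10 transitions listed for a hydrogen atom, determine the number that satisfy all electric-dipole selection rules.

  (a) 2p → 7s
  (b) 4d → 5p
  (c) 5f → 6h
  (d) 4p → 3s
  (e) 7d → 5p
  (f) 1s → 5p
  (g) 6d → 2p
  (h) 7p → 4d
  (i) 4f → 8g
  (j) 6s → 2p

(a) allowed
(b) allowed
(c) forbidden — Δl = +2 (E1 requires Δl = ±1)
(d) allowed
(e) allowed
(f) allowed
(g) allowed
(h) allowed
(i) allowed
(j) allowed
Total allowed: 9 of 10.

9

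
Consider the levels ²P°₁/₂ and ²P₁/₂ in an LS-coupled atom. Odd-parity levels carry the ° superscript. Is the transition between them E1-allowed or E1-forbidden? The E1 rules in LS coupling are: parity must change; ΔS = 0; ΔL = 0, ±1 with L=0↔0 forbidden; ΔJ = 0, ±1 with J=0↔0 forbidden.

Initial level: S=1/2, L=1, J=1/2, parity odd. Final level: S=1/2, L=1, J=1/2, parity even.
Parity must change: odd → even — satisfied.
ΔS = 0: S: 1/2 → 1/2 — satisfied.
ΔL = 0, ±1 (not L=0↔0): L: 1 → 1, ΔL = +0 — satisfied.
ΔJ = 0, ±1 (not J=0↔0): J: 1/2 → 1/2, ΔJ = +0 — satisfied.
All four E1 rules are satisfied.

allowed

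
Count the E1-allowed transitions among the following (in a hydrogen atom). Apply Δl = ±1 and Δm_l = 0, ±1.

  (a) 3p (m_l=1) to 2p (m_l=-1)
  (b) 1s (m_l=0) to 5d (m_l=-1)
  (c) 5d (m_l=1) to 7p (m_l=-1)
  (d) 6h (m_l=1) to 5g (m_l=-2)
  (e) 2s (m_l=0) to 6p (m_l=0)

1

(a) forbidden — Δl = +0 (E1 requires Δl = ±1); Δm_l = -2 (E1 requires Δm_l = 0, ±1)
(b) forbidden — Δl = +2 (E1 requires Δl = ±1)
(c) forbidden — Δm_l = -2 (E1 requires Δm_l = 0, ±1)
(d) forbidden — Δm_l = -3 (E1 requires Δm_l = 0, ±1)
(e) allowed
Total allowed: 1 of 5.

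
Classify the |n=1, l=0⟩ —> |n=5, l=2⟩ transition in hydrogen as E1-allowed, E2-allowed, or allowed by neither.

Δl = 2 − 0 = +2; l_i + l_f = 2.
E1 (Δl = ±1): not satisfied.
E2 (Δl = 0,±2, l_i+l_f ≥ 2): satisfied.

E2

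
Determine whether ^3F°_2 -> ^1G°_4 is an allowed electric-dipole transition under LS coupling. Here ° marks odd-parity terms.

Initial level: S=1, L=3, J=2, parity odd. Final level: S=0, L=4, J=4, parity odd.
Parity must change: odd → odd — ✗.
ΔS = 0: S: 1 → 0 — ✗.
ΔL = 0, ±1 (not L=0↔0): L: 3 → 4, ΔL = +1 — ✓.
ΔJ = 0, ±1 (not J=0↔0): J: 2 → 4, ΔJ = +2 — ✗.
Rule(s) violated: parity, ΔS, ΔJ.

forbidden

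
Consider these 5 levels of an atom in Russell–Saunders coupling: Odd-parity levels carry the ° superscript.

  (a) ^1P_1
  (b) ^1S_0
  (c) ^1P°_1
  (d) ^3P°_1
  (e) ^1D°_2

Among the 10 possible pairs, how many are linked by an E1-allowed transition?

3

(a)–(b): forbidden (parity).
(a)–(c): allowed.
(a)–(d): forbidden (ΔS).
(a)–(e): allowed.
(b)–(c): allowed.
(b)–(d): forbidden (ΔS).
(b)–(e): forbidden (ΔL, ΔJ).
(c)–(d): forbidden (parity, ΔS).
(c)–(e): forbidden (parity).
(d)–(e): forbidden (parity, ΔS).
Allowed pairs: 3 of 10.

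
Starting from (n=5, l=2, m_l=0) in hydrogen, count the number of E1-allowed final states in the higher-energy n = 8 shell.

6

E1 requires Δl = ±1, so l_f ∈ {1, 3}; with 0 ≤ l_f ≤ n_f−1 = 7, the allowed l_f values are {1, 3}.
For l_f = 1: m_f ∈ {m_i−1, m_i, m_i+1} ∩ [−1, 1] = {-1, 0, 1} → 3 states.
For l_f = 3: m_f ∈ {m_i−1, m_i, m_i+1} ∩ [−3, 3] = {-1, 0, 1} → 3 states.
Total: 6.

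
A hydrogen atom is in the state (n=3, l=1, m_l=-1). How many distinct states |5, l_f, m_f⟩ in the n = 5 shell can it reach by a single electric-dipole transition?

4

E1 requires Δl = ±1, so l_f ∈ {0, 2}; with 0 ≤ l_f ≤ n_f−1 = 4, the allowed l_f values are {0, 2}.
For l_f = 0: m_f ∈ {m_i−1, m_i, m_i+1} ∩ [−0, 0] = {0} → 1 state.
For l_f = 2: m_f ∈ {m_i−1, m_i, m_i+1} ∩ [−2, 2] = {-2, -1, 0} → 3 states.
Total: 4.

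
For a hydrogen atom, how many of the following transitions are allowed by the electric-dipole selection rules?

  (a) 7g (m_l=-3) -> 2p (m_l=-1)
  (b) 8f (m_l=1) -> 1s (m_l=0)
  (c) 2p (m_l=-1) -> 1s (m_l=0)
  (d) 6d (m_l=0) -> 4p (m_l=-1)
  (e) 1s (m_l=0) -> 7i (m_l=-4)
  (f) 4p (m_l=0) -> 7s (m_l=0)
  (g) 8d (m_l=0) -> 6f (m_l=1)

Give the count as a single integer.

(a) forbidden — Δl = -3 (E1 requires Δl = ±1); Δm_l = +2 (E1 requires Δm_l = 0, ±1)
(b) forbidden — Δl = -3 (E1 requires Δl = ±1)
(c) allowed
(d) allowed
(e) forbidden — Δl = +6 (E1 requires Δl = ±1); Δm_l = -4 (E1 requires Δm_l = 0, ±1)
(f) allowed
(g) allowed
Total allowed: 4 of 7.

4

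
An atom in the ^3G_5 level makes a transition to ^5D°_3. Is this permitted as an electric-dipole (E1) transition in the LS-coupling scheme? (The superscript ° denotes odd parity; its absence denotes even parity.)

Initial level: S=1, L=4, J=5, parity even. Final level: S=2, L=2, J=3, parity odd.
Parity must change: even → odd — ✓.
ΔS = 0: S: 1 → 2 — ✗.
ΔL = 0, ±1 (not L=0↔0): L: 4 → 2, ΔL = -2 — ✗.
ΔJ = 0, ±1 (not J=0↔0): J: 5 → 3, ΔJ = -2 — ✗.
Rule(s) violated: ΔS, ΔL, ΔJ.

forbidden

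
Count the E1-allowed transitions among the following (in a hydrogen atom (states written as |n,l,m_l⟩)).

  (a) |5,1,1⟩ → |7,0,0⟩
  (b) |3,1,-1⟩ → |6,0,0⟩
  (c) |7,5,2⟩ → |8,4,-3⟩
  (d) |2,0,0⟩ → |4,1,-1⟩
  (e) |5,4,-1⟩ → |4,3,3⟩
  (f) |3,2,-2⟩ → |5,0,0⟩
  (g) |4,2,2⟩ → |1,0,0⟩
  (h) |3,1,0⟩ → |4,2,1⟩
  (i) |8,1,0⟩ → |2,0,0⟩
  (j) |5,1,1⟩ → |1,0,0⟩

(a) allowed
(b) allowed
(c) forbidden — Δm_l = -5 (E1 requires Δm_l = 0, ±1)
(d) allowed
(e) forbidden — Δm_l = +4 (E1 requires Δm_l = 0, ±1)
(f) forbidden — Δl = -2 (E1 requires Δl = ±1); Δm_l = +2 (E1 requires Δm_l = 0, ±1)
(g) forbidden — Δl = -2 (E1 requires Δl = ±1); Δm_l = -2 (E1 requires Δm_l = 0, ±1)
(h) allowed
(i) allowed
(j) allowed
Total allowed: 6 of 10.

6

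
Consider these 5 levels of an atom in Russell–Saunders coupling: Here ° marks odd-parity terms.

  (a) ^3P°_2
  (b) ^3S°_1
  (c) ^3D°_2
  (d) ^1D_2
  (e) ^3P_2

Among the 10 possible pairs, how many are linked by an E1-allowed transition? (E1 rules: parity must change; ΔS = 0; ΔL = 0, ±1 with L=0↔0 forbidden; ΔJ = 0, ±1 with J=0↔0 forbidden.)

(a)–(b): forbidden (parity).
(a)–(c): forbidden (parity).
(a)–(d): forbidden (ΔS).
(a)–(e): allowed.
(b)–(c): forbidden (parity, ΔL).
(b)–(d): forbidden (ΔS, ΔL).
(b)–(e): allowed.
(c)–(d): forbidden (ΔS).
(c)–(e): allowed.
(d)–(e): forbidden (parity, ΔS).
Allowed pairs: 3 of 10.

3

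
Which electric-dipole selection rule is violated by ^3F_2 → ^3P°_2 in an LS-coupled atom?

Reading off the term symbols: S 1→1, L 3→1, J 2→2, parity even→odd.
ΔJ = 0, ±1 (not J=0↔0): J: 2 → 2, ΔJ = +0 — passes.
ΔS = 0: S: 1 → 1 — passes.
ΔL = 0, ±1 (not L=0↔0): L: 3 → 1, ΔL = -2 — fails.
Parity must change: even → odd — passes.

the ΔL = 0, ±1 rule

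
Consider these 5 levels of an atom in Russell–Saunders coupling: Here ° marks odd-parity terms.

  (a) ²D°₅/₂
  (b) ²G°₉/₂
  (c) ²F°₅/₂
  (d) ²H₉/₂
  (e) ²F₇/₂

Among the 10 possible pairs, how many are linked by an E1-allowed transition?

(a)–(b): forbidden (parity, ΔL, ΔJ).
(a)–(c): forbidden (parity).
(a)–(d): forbidden (ΔL, ΔJ).
(a)–(e): allowed.
(b)–(c): forbidden (parity, ΔJ).
(b)–(d): allowed.
(b)–(e): allowed.
(c)–(d): forbidden (ΔL, ΔJ).
(c)–(e): allowed.
(d)–(e): forbidden (parity, ΔL).
Allowed pairs: 4 of 10.

4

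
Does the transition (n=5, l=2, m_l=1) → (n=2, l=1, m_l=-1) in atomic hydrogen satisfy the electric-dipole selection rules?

forbidden

Δl = 1 − 2 = -1; the E1 rule Δl = ±1 is ok.
m_l: 1 → -1 (Δm_l = -2). |Δm_l| ≤ 1 fails.
The transition is electric-dipole forbidden.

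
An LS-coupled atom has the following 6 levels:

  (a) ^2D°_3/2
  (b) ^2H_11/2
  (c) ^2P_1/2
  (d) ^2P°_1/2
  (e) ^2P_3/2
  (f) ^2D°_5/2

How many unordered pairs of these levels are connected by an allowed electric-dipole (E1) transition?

5

(a)–(b): forbidden (ΔL, ΔJ).
(a)–(c): allowed.
(a)–(d): forbidden (parity).
(a)–(e): allowed.
(a)–(f): forbidden (parity).
(b)–(c): forbidden (parity, ΔL, ΔJ).
(b)–(d): forbidden (ΔL, ΔJ).
(b)–(e): forbidden (parity, ΔL, ΔJ).
(b)–(f): forbidden (ΔL, ΔJ).
(c)–(d): allowed.
(c)–(e): forbidden (parity).
(c)–(f): forbidden (ΔJ).
(d)–(e): allowed.
(d)–(f): forbidden (parity, ΔJ).
(e)–(f): allowed.
Allowed pairs: 5 of 15.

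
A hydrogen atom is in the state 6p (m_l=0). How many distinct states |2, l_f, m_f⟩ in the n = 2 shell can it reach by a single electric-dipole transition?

1

E1 requires Δl = ±1, so l_f ∈ {0, 2}; with 0 ≤ l_f ≤ n_f−1 = 1, the allowed l_f values are {0}.
For l_f = 0: m_f ∈ {m_i−1, m_i, m_i+1} ∩ [−0, 0] = {0} → 1 state.
Total: 1.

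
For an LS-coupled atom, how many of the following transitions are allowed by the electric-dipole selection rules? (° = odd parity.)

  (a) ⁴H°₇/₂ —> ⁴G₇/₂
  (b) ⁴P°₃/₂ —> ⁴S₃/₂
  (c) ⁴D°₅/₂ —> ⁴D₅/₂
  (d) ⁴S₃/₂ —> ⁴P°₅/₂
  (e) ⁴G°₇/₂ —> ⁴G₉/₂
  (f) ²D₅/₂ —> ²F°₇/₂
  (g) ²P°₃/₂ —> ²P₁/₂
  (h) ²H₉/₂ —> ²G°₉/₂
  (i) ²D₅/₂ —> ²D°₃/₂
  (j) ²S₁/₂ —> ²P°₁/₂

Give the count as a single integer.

(a) allowed
(b) allowed
(c) allowed
(d) allowed
(e) allowed
(f) allowed
(g) allowed
(h) allowed
(i) allowed
(j) allowed
Total allowed: 10 of 10.

10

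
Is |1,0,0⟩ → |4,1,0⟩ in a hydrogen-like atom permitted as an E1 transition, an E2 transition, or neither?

Δl = 1 − 0 = +1; l_i + l_f = 1.
Δm_l = +0.
E1 (Δl = ±1, |Δm_l| ≤ 1): satisfied.
E2 (Δl = 0,±2, l_i+l_f ≥ 2, |Δm_l| ≤ 2): not satisfied.

E1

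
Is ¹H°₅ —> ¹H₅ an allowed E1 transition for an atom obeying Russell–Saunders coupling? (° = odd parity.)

Parity must change: odd → even — passes.
ΔS = 0: S: 0 → 0 — passes.
ΔL = 0, ±1 (not L=0↔0): L: 5 → 5, ΔL = +0 — passes.
ΔJ = 0, ±1 (not J=0↔0): J: 5 → 5, ΔJ = +0 — passes.
All four E1 rules are satisfied.

allowed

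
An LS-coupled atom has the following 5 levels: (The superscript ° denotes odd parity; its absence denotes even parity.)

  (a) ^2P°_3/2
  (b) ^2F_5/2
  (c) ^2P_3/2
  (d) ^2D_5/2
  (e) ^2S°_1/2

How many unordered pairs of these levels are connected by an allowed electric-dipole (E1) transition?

3

(a)–(b): forbidden (ΔL).
(a)–(c): allowed.
(a)–(d): allowed.
(a)–(e): forbidden (parity).
(b)–(c): forbidden (parity, ΔL).
(b)–(d): forbidden (parity).
(b)–(e): forbidden (ΔL, ΔJ).
(c)–(d): forbidden (parity).
(c)–(e): allowed.
(d)–(e): forbidden (ΔL, ΔJ).
Allowed pairs: 3 of 10.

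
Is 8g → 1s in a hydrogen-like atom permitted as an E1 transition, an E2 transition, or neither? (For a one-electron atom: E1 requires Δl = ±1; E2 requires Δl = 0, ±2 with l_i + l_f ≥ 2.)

neither

Δl = 0 − 4 = -4; l_i + l_f = 4.
E1 (Δl = ±1): not satisfied.
E2 (Δl = 0,±2, l_i+l_f ≥ 2): not satisfied.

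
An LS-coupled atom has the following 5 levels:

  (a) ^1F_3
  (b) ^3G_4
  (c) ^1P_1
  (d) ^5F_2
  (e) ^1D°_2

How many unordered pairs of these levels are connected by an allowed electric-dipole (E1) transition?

(a)–(b): forbidden (parity, ΔS).
(a)–(c): forbidden (parity, ΔL, ΔJ).
(a)–(d): forbidden (parity, ΔS).
(a)–(e): allowed.
(b)–(c): forbidden (parity, ΔS, ΔL, ΔJ).
(b)–(d): forbidden (parity, ΔS, ΔJ).
(b)–(e): forbidden (ΔS, ΔL, ΔJ).
(c)–(d): forbidden (parity, ΔS, ΔL).
(c)–(e): allowed.
(d)–(e): forbidden (ΔS).
Allowed pairs: 2 of 10.

2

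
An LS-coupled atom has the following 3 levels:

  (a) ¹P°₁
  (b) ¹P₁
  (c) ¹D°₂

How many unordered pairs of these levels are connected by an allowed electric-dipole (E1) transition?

2

(a)–(b): allowed.
(a)–(c): forbidden (parity).
(b)–(c): allowed.
Allowed pairs: 2 of 3.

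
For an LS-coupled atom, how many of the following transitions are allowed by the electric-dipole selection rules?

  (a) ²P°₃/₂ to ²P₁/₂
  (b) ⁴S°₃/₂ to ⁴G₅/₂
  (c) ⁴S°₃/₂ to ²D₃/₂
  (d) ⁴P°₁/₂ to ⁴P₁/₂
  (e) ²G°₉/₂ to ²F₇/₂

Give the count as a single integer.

3

(a) allowed
(b) forbidden (ΔL fails)
(c) forbidden (ΔS, ΔL fail)
(d) allowed
(e) allowed
Total allowed: 3 of 5.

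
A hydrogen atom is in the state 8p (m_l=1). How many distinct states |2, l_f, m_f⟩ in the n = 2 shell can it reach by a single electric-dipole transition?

1

E1 requires Δl = ±1, so l_f ∈ {0, 2}; with 0 ≤ l_f ≤ n_f−1 = 1, the allowed l_f values are {0}.
For l_f = 0: m_f ∈ {m_i−1, m_i, m_i+1} ∩ [−0, 0] = {0} → 1 state.
Total: 1.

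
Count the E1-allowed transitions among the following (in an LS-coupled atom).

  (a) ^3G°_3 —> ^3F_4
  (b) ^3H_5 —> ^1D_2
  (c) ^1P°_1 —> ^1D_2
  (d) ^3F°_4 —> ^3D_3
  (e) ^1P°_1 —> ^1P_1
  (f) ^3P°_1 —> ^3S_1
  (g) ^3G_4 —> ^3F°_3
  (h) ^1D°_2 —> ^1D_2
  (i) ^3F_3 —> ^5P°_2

(a) allowed
(b) forbidden (parity, ΔS, ΔL, ΔJ fail)
(c) allowed
(d) allowed
(e) allowed
(f) allowed
(g) allowed
(h) allowed
(i) forbidden (ΔS, ΔL fail)
Total allowed: 7 of 9.

7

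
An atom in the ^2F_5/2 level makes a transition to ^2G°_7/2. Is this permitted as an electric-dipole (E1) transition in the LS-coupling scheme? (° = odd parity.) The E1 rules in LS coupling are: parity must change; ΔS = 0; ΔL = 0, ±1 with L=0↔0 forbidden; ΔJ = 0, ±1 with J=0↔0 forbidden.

allowed

Parity must change: even → odd — passes.
ΔS = 0: S: 1/2 → 1/2 — passes.
ΔL = 0, ±1 (not L=0↔0): L: 3 → 4, ΔL = +1 — passes.
ΔJ = 0, ±1 (not J=0↔0): J: 5/2 → 7/2, ΔJ = +1 — passes.
All four E1 rules are satisfied.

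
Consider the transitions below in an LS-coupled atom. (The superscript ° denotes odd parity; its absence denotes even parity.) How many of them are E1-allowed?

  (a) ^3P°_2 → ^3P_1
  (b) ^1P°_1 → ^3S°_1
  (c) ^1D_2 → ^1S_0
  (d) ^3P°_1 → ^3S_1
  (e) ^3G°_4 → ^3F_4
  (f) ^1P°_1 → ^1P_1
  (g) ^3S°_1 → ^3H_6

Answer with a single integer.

4

(a) allowed
(b) forbidden (parity, ΔS fail)
(c) forbidden (parity, ΔL, ΔJ fail)
(d) allowed
(e) allowed
(f) allowed
(g) forbidden (ΔL, ΔJ fail)
Total allowed: 4 of 7.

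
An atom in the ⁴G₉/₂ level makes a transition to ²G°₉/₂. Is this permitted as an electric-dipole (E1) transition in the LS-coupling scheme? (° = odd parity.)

forbidden

Parity must change: even → odd — ✓.
ΔS = 0: S: 3/2 → 1/2 — ✗.
ΔL = 0, ±1 (not L=0↔0): L: 4 → 4, ΔL = +0 — ✓.
ΔJ = 0, ±1 (not J=0↔0): J: 9/2 → 9/2, ΔJ = +0 — ✓.
Rule(s) violated: ΔS.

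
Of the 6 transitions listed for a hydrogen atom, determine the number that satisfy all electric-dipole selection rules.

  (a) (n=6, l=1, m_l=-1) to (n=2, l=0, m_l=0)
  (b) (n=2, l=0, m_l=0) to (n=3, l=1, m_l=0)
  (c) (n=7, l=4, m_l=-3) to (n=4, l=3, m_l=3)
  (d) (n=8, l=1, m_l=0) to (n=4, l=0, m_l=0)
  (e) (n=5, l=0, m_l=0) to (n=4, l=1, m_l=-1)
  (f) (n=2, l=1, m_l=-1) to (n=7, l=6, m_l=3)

(a) allowed
(b) allowed
(c) forbidden — Δm_l = +6 (E1 requires Δm_l = 0, ±1)
(d) allowed
(e) allowed
(f) forbidden — Δl = +5 (E1 requires Δl = ±1); Δm_l = +4 (E1 requires Δm_l = 0, ±1)
Total allowed: 4 of 6.

4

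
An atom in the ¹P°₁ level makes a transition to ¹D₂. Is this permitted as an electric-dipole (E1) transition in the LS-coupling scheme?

Parity must change: odd → even — ✓.
ΔS = 0: S: 0 → 0 — ✓.
ΔL = 0, ±1 (not L=0↔0): L: 1 → 2, ΔL = +1 — ✓.
ΔJ = 0, ±1 (not J=0↔0): J: 1 → 2, ΔJ = +1 — ✓.
All four E1 rules are satisfied.

allowed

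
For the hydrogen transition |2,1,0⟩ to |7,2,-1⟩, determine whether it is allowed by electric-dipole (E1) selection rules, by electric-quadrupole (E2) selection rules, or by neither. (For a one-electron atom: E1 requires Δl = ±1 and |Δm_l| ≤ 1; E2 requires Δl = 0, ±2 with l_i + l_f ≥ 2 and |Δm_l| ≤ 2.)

Δl = 2 − 1 = +1; l_i + l_f = 3.
Δm_l = -1.
E1 (Δl = ±1, |Δm_l| ≤ 1): satisfied.
E2 (Δl = 0,±2, l_i+l_f ≥ 2, |Δm_l| ≤ 2): not satisfied.

E1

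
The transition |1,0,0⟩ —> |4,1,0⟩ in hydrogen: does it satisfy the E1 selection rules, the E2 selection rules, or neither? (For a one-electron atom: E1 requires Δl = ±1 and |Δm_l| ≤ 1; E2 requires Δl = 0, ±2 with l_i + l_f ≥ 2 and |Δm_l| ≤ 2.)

Δl = 1 − 0 = +1; l_i + l_f = 1.
Δm_l = +0.
E1 (Δl = ±1, |Δm_l| ≤ 1): satisfied.
E2 (Δl = 0,±2, l_i+l_f ≥ 2, |Δm_l| ≤ 2): not satisfied.

E1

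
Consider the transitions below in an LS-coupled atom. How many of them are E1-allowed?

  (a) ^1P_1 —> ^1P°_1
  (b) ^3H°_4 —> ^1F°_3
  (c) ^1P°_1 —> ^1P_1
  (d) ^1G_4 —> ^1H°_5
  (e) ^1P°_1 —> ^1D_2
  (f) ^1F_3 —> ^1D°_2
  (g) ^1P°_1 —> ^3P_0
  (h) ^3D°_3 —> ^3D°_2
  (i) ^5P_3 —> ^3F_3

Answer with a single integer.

(a) allowed
(b) forbidden (parity, ΔS, ΔL fail)
(c) allowed
(d) allowed
(e) allowed
(f) allowed
(g) forbidden (ΔS fails)
(h) forbidden (parity fails)
(i) forbidden (parity, ΔS, ΔL fail)
Total allowed: 5 of 9.

5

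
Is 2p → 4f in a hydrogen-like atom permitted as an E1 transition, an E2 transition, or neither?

E2

Δl = 3 − 1 = +2; l_i + l_f = 4.
E1 (Δl = ±1): not satisfied.
E2 (Δl = 0,±2, l_i+l_f ≥ 2): satisfied.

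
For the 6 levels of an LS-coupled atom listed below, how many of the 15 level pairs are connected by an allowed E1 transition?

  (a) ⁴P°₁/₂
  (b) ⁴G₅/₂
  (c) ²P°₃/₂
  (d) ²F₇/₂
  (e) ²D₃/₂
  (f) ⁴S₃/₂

(a)–(b): forbidden (ΔL, ΔJ).
(a)–(c): forbidden (parity, ΔS).
(a)–(d): forbidden (ΔS, ΔL, ΔJ).
(a)–(e): forbidden (ΔS).
(a)–(f): allowed.
(b)–(c): forbidden (ΔS, ΔL).
(b)–(d): forbidden (parity, ΔS).
(b)–(e): forbidden (parity, ΔS, ΔL).
(b)–(f): forbidden (parity, ΔL).
(c)–(d): forbidden (ΔL, ΔJ).
(c)–(e): allowed.
(c)–(f): forbidden (ΔS).
(d)–(e): forbidden (parity, ΔJ).
(d)–(f): forbidden (parity, ΔS, ΔL, ΔJ).
(e)–(f): forbidden (parity, ΔS, ΔL).
Allowed pairs: 2 of 15.

2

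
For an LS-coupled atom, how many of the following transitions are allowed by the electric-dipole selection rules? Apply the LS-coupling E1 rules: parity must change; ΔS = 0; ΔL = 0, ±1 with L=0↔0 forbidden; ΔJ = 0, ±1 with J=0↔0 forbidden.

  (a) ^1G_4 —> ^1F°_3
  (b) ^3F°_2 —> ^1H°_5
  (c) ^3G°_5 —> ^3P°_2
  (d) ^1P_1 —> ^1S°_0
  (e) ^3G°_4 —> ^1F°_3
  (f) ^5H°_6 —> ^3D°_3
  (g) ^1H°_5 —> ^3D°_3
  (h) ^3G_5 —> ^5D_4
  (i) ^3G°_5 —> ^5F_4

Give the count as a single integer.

(a) allowed
(b) forbidden (parity, ΔS, ΔL, ΔJ fail)
(c) forbidden (parity, ΔL, ΔJ fail)
(d) allowed
(e) forbidden (parity, ΔS fail)
(f) forbidden (parity, ΔS, ΔL, ΔJ fail)
(g) forbidden (parity, ΔS, ΔL, ΔJ fail)
(h) forbidden (parity, ΔS, ΔL fail)
(i) forbidden (ΔS fails)
Total allowed: 2 of 9.

2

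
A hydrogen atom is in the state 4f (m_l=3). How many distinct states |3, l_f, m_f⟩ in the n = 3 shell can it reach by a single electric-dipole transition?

1

E1 requires Δl = ±1, so l_f ∈ {2, 4}; with 0 ≤ l_f ≤ n_f−1 = 2, the allowed l_f values are {2}.
For l_f = 2: m_f ∈ {m_i−1, m_i, m_i+1} ∩ [−2, 2] = {2} → 1 state.
Total: 1.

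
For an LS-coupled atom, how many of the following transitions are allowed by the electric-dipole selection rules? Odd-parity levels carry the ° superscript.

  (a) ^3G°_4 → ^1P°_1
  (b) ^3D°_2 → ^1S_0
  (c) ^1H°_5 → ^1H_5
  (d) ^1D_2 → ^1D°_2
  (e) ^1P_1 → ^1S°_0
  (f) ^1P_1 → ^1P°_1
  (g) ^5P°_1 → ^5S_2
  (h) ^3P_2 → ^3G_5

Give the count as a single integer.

(a) forbidden (parity, ΔS, ΔL, ΔJ fail)
(b) forbidden (ΔS, ΔL, ΔJ fail)
(c) allowed
(d) allowed
(e) allowed
(f) allowed
(g) allowed
(h) forbidden (parity, ΔL, ΔJ fail)
Total allowed: 5 of 8.

5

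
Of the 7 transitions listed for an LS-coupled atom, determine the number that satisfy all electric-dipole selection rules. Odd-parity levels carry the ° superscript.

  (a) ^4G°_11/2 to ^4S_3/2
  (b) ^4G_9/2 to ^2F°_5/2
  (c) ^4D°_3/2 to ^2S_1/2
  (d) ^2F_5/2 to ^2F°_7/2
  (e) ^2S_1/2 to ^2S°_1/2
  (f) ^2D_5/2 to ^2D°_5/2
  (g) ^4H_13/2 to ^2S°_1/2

(a) forbidden (ΔL, ΔJ fail)
(b) forbidden (ΔS, ΔJ fail)
(c) forbidden (ΔS, ΔL fail)
(d) allowed
(e) forbidden (ΔL fails)
(f) allowed
(g) forbidden (ΔS, ΔL, ΔJ fail)
Total allowed: 2 of 7.

2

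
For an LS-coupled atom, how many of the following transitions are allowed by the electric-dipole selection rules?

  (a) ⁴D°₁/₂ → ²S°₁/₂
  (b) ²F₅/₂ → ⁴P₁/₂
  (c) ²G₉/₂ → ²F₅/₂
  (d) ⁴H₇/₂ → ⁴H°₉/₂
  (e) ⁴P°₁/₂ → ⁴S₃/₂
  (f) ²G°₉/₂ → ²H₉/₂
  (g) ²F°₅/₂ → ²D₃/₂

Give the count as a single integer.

4

(a) forbidden (parity, ΔS, ΔL fail)
(b) forbidden (parity, ΔS, ΔL, ΔJ fail)
(c) forbidden (parity, ΔJ fail)
(d) allowed
(e) allowed
(f) allowed
(g) allowed
Total allowed: 4 of 7.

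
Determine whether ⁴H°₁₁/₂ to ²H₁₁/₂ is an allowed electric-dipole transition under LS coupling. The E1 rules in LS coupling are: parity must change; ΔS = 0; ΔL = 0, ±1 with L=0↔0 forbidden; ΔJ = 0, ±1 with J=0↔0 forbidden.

forbidden

Reading off the term symbols: S 3/2→1/2, L 5→5, J 11/2→11/2, parity odd→even.
Parity must change: odd → even — satisfied.
ΔS = 0: S: 3/2 → 1/2 — violated.
ΔL = 0, ±1 (not L=0↔0): L: 5 → 5, ΔL = +0 — satisfied.
ΔJ = 0, ±1 (not J=0↔0): J: 11/2 → 11/2, ΔJ = +0 — satisfied.
Rule(s) violated: ΔS.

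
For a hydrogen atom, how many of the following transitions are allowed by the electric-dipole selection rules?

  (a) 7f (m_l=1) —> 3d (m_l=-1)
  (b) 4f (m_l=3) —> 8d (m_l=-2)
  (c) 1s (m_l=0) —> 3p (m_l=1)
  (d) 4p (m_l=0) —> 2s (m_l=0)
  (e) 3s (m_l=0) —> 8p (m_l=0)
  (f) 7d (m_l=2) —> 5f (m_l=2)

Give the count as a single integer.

4

(a) forbidden — Δm_l = -2 (E1 requires Δm_l = 0, ±1)
(b) forbidden — Δm_l = -5 (E1 requires Δm_l = 0, ±1)
(c) allowed
(d) allowed
(e) allowed
(f) allowed
Total allowed: 4 of 6.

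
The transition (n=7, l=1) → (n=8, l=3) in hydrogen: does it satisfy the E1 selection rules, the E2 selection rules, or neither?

Δl = 3 − 1 = +2; l_i + l_f = 4.
E1 (Δl = ±1): not satisfied.
E2 (Δl = 0,±2, l_i+l_f ≥ 2): satisfied.

E2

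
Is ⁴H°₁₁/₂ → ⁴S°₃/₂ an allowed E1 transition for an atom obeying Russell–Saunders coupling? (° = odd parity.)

forbidden

Initial level: S=3/2, L=5, J=11/2, parity odd. Final level: S=3/2, L=0, J=3/2, parity odd.
Parity must change: odd → odd — fails.
ΔJ = 0, ±1 (not J=0↔0): J: 11/2 → 3/2, ΔJ = -4 — fails.
ΔS = 0: S: 3/2 → 3/2 — ok.
ΔL = 0, ±1 (not L=0↔0): L: 5 → 0, ΔL = -5 — fails.
Rule(s) violated: parity, ΔL, ΔJ.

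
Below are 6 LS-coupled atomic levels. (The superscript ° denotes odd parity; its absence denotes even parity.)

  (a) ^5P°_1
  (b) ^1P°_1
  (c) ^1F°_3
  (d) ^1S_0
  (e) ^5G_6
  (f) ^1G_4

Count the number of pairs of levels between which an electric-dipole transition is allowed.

(a)–(b): forbidden (parity, ΔS).
(a)–(c): forbidden (parity, ΔS, ΔL, ΔJ).
(a)–(d): forbidden (ΔS).
(a)–(e): forbidden (ΔL, ΔJ).
(a)–(f): forbidden (ΔS, ΔL, ΔJ).
(b)–(c): forbidden (parity, ΔL, ΔJ).
(b)–(d): allowed.
(b)–(e): forbidden (ΔS, ΔL, ΔJ).
(b)–(f): forbidden (ΔL, ΔJ).
(c)–(d): forbidden (ΔL, ΔJ).
(c)–(e): forbidden (ΔS, ΔJ).
(c)–(f): allowed.
(d)–(e): forbidden (parity, ΔS, ΔL, ΔJ).
(d)–(f): forbidden (parity, ΔL, ΔJ).
(e)–(f): forbidden (parity, ΔS, ΔJ).
Allowed pairs: 2 of 15.

2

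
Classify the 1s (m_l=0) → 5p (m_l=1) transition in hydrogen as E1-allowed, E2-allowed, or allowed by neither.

Δl = 1 − 0 = +1; l_i + l_f = 1.
Δm_l = +1.
E1 (Δl = ±1, |Δm_l| ≤ 1): satisfied.
E2 (Δl = 0,±2, l_i+l_f ≥ 2, |Δm_l| ≤ 2): not satisfied.

E1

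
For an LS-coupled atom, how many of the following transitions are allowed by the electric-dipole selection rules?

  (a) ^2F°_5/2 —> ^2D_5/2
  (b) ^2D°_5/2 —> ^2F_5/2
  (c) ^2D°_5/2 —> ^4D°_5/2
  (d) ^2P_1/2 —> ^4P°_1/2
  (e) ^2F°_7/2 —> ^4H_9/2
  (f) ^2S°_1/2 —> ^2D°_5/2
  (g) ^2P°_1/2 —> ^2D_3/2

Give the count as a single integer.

(a) allowed
(b) allowed
(c) forbidden (parity, ΔS fail)
(d) forbidden (ΔS fails)
(e) forbidden (ΔS, ΔL fail)
(f) forbidden (parity, ΔL, ΔJ fail)
(g) allowed
Total allowed: 3 of 7.

3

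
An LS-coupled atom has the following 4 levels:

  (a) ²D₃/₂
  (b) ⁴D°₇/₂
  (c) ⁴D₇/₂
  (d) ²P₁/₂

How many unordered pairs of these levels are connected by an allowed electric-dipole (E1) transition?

1

(a)–(b): forbidden (ΔS, ΔJ).
(a)–(c): forbidden (parity, ΔS, ΔJ).
(a)–(d): forbidden (parity).
(b)–(c): allowed.
(b)–(d): forbidden (ΔS, ΔJ).
(c)–(d): forbidden (parity, ΔS, ΔJ).
Allowed pairs: 1 of 6.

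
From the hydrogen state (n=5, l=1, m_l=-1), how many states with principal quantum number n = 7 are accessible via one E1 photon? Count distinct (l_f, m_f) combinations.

E1 requires Δl = ±1, so l_f ∈ {0, 2}; with 0 ≤ l_f ≤ n_f−1 = 6, the allowed l_f values are {0, 2}.
For l_f = 0: m_f ∈ {m_i−1, m_i, m_i+1} ∩ [−0, 0] = {0} → 1 state.
For l_f = 2: m_f ∈ {m_i−1, m_i, m_i+1} ∩ [−2, 2] = {-2, -1, 0} → 3 states.
Total: 4.

4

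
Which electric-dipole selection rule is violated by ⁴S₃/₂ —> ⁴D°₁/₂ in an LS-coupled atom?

the ΔL = 0, ±1 rule

Reading off the term symbols: S 3/2→3/2, L 0→2, J 3/2→1/2, parity even→odd.
Parity must change: even → odd — passes.
ΔS = 0: S: 3/2 → 3/2 — passes.
ΔL = 0, ±1 (not L=0↔0): L: 0 → 2, ΔL = +2 — fails.
ΔJ = 0, ±1 (not J=0↔0): J: 3/2 → 1/2, ΔJ = -1 — passes.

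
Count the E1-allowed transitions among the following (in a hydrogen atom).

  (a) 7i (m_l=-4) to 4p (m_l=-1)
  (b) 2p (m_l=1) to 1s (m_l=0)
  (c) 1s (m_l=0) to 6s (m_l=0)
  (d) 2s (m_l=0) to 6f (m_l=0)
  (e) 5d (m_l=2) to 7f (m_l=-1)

1

(a) forbidden — Δl = -5 (E1 requires Δl = ±1); Δm_l = +3 (E1 requires Δm_l = 0, ±1)
(b) allowed
(c) forbidden — Δl = +0 (E1 requires Δl = ±1)
(d) forbidden — Δl = +3 (E1 requires Δl = ±1)
(e) forbidden — Δm_l = -3 (E1 requires Δm_l = 0, ±1)
Total allowed: 1 of 5.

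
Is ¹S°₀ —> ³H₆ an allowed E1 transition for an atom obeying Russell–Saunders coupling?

Initial level: S=0, L=0, J=0, parity odd. Final level: S=1, L=5, J=6, parity even.
ΔL = 0, ±1 (not L=0↔0): L: 0 → 5, ΔL = +5 — fails.
Parity must change: odd → even — ok.
ΔJ = 0, ±1 (not J=0↔0): J: 0 → 6, ΔJ = +6 — fails.
ΔS = 0: S: 0 → 1 — fails.
Rule(s) violated: ΔS, ΔL, ΔJ.

forbidden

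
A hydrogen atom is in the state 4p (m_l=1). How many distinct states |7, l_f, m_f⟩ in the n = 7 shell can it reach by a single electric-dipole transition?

4

E1 requires Δl = ±1, so l_f ∈ {0, 2}; with 0 ≤ l_f ≤ n_f−1 = 6, the allowed l_f values are {0, 2}.
For l_f = 0: m_f ∈ {m_i−1, m_i, m_i+1} ∩ [−0, 0] = {0} → 1 state.
For l_f = 2: m_f ∈ {m_i−1, m_i, m_i+1} ∩ [−2, 2] = {0, 1, 2} → 3 states.
Total: 4.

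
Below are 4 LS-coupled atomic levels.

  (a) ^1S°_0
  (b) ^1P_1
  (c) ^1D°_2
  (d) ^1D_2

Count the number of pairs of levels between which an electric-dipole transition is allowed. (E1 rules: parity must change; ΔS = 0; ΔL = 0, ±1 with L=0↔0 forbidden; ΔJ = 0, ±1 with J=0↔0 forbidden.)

(a)–(b): allowed.
(a)–(c): forbidden (parity, ΔL, ΔJ).
(a)–(d): forbidden (ΔL, ΔJ).
(b)–(c): allowed.
(b)–(d): forbidden (parity).
(c)–(d): allowed.
Allowed pairs: 3 of 6.

3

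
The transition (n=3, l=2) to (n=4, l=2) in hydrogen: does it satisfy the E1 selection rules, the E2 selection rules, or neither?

Δl = 2 − 2 = +0; l_i + l_f = 4.
E1 (Δl = ±1): not satisfied.
E2 (Δl = 0,±2, l_i+l_f ≥ 2): satisfied.

E2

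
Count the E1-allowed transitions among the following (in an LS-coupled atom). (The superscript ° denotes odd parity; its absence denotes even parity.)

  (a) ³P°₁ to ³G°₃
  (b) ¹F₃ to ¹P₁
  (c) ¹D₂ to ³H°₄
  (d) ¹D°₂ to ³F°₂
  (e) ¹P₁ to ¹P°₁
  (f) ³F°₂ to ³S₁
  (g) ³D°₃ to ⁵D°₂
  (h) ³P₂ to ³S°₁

(a) forbidden (parity, ΔL, ΔJ fail)
(b) forbidden (parity, ΔL, ΔJ fail)
(c) forbidden (ΔS, ΔL, ΔJ fail)
(d) forbidden (parity, ΔS fail)
(e) allowed
(f) forbidden (ΔL fails)
(g) forbidden (parity, ΔS fail)
(h) allowed
Total allowed: 2 of 8.

2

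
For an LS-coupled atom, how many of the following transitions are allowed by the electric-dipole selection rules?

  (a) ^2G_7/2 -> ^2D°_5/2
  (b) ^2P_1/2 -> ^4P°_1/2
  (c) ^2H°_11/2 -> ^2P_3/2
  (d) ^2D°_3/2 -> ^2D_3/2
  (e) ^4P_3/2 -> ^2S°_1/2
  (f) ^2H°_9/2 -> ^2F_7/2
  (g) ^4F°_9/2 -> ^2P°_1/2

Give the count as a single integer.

(a) forbidden (ΔL fails)
(b) forbidden (ΔS fails)
(c) forbidden (ΔL, ΔJ fail)
(d) allowed
(e) forbidden (ΔS fails)
(f) forbidden (ΔL fails)
(g) forbidden (parity, ΔS, ΔL, ΔJ fail)
Total allowed: 1 of 7.

1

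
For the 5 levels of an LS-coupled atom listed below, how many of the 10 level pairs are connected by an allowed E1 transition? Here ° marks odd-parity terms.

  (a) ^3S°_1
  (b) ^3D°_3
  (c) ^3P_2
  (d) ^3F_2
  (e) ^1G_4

3

(a)–(b): forbidden (parity, ΔL, ΔJ).
(a)–(c): allowed.
(a)–(d): forbidden (ΔL).
(a)–(e): forbidden (ΔS, ΔL, ΔJ).
(b)–(c): allowed.
(b)–(d): allowed.
(b)–(e): forbidden (ΔS, ΔL).
(c)–(d): forbidden (parity, ΔL).
(c)–(e): forbidden (parity, ΔS, ΔL, ΔJ).
(d)–(e): forbidden (parity, ΔS, ΔJ).
Allowed pairs: 3 of 10.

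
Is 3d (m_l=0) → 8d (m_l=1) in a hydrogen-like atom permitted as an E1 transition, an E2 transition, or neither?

Δl = 2 − 2 = +0; l_i + l_f = 4.
Δm_l = +1.
E1 (Δl = ±1, |Δm_l| ≤ 1): not satisfied.
E2 (Δl = 0,±2, l_i+l_f ≥ 2, |Δm_l| ≤ 2): satisfied.

E2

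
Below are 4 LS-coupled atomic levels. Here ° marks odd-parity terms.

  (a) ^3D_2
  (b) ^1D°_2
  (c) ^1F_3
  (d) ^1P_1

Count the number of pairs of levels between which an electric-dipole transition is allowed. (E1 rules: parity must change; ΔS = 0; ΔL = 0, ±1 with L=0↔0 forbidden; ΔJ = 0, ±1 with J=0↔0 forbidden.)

(a)–(b): forbidden (ΔS).
(a)–(c): forbidden (parity, ΔS).
(a)–(d): forbidden (parity, ΔS).
(b)–(c): allowed.
(b)–(d): allowed.
(c)–(d): forbidden (parity, ΔL, ΔJ).
Allowed pairs: 2 of 6.

2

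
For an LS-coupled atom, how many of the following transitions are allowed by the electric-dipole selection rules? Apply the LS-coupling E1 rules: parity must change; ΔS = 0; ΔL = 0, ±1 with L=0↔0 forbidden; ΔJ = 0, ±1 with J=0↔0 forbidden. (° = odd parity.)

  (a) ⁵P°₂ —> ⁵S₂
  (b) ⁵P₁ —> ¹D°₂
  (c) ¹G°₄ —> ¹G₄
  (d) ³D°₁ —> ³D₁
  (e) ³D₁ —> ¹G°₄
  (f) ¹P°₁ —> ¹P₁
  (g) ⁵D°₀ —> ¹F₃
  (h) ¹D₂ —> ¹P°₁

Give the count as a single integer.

(a) allowed
(b) forbidden (ΔS fails)
(c) allowed
(d) allowed
(e) forbidden (ΔS, ΔL, ΔJ fail)
(f) allowed
(g) forbidden (ΔS, ΔJ fail)
(h) allowed
Total allowed: 5 of 8.

5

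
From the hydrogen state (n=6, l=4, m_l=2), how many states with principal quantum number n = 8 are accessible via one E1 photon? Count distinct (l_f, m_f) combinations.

E1 requires Δl = ±1, so l_f ∈ {3, 5}; with 0 ≤ l_f ≤ n_f−1 = 7, the allowed l_f values are {3, 5}.
For l_f = 3: m_f ∈ {m_i−1, m_i, m_i+1} ∩ [−3, 3] = {1, 2, 3} → 3 states.
For l_f = 5: m_f ∈ {m_i−1, m_i, m_i+1} ∩ [−5, 5] = {1, 2, 3} → 3 states.
Total: 6.

6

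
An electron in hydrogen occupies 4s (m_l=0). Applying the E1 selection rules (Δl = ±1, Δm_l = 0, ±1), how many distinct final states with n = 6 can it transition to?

3

E1 requires Δl = ±1, so l_f ∈ {-1, 1}; with 0 ≤ l_f ≤ n_f−1 = 5, the allowed l_f values are {1}.
For l_f = 1: m_f ∈ {m_i−1, m_i, m_i+1} ∩ [−1, 1] = {-1, 0, 1} → 3 states.
Total: 3.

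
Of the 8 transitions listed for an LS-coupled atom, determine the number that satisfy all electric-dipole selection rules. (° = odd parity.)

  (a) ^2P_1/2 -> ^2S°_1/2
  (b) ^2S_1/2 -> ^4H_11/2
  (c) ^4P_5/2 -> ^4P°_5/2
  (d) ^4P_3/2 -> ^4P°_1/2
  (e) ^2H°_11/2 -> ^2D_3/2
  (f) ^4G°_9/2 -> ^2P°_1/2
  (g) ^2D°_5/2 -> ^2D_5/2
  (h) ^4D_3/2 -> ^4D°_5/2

5

(a) allowed
(b) forbidden (parity, ΔS, ΔL, ΔJ fail)
(c) allowed
(d) allowed
(e) forbidden (ΔL, ΔJ fail)
(f) forbidden (parity, ΔS, ΔL, ΔJ fail)
(g) allowed
(h) allowed
Total allowed: 5 of 8.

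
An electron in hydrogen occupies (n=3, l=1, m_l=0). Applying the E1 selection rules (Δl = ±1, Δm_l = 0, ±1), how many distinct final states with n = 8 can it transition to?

4

E1 requires Δl = ±1, so l_f ∈ {0, 2}; with 0 ≤ l_f ≤ n_f−1 = 7, the allowed l_f values are {0, 2}.
For l_f = 0: m_f ∈ {m_i−1, m_i, m_i+1} ∩ [−0, 0] = {0} → 1 state.
For l_f = 2: m_f ∈ {m_i−1, m_i, m_i+1} ∩ [−2, 2] = {-1, 0, 1} → 3 states.
Total: 4.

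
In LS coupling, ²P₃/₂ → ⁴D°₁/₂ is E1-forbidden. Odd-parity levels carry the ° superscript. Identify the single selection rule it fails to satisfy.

Reading off the term symbols: S 1/2→3/2, L 1→2, J 3/2→1/2, parity even→odd.
Parity must change: even → odd — ✓.
ΔS = 0: S: 1/2 → 3/2 — ✗.
ΔL = 0, ±1 (not L=0↔0): L: 1 → 2, ΔL = +1 — ✓.
ΔJ = 0, ±1 (not J=0↔0): J: 3/2 → 1/2, ΔJ = -1 — ✓.

the ΔS = 0 rule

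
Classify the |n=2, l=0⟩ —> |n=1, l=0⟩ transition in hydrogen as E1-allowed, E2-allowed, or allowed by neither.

Δl = 0 − 0 = +0; l_i + l_f = 0.
E1 (Δl = ±1): not satisfied.
E2 (Δl = 0,±2, l_i+l_f ≥ 2): not satisfied.

neither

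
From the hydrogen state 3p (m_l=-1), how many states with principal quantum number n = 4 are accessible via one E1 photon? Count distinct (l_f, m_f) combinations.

E1 requires Δl = ±1, so l_f ∈ {0, 2}; with 0 ≤ l_f ≤ n_f−1 = 3, the allowed l_f values are {0, 2}.
For l_f = 0: m_f ∈ {m_i−1, m_i, m_i+1} ∩ [−0, 0] = {0} → 1 state.
For l_f = 2: m_f ∈ {m_i−1, m_i, m_i+1} ∩ [−2, 2] = {-2, -1, 0} → 3 states.
Total: 4.

4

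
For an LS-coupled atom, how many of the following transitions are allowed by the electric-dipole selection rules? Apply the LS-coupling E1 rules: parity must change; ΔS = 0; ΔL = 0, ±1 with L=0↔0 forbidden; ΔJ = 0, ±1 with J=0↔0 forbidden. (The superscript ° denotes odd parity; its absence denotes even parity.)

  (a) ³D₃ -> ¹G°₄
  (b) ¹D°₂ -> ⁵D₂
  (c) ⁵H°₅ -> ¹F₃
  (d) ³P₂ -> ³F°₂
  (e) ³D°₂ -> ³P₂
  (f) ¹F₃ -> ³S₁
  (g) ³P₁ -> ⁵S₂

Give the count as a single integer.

1

(a) forbidden (ΔS, ΔL fail)
(b) forbidden (ΔS fails)
(c) forbidden (ΔS, ΔL, ΔJ fail)
(d) forbidden (ΔL fails)
(e) allowed
(f) forbidden (parity, ΔS, ΔL, ΔJ fail)
(g) forbidden (parity, ΔS fail)
Total allowed: 1 of 7.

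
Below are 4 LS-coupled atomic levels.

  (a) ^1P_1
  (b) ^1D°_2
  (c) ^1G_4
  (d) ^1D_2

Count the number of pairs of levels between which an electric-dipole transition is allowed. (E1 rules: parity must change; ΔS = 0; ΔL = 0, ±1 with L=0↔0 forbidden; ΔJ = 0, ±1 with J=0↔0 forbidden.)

2

(a)–(b): allowed.
(a)–(c): forbidden (parity, ΔL, ΔJ).
(a)–(d): forbidden (parity).
(b)–(c): forbidden (ΔL, ΔJ).
(b)–(d): allowed.
(c)–(d): forbidden (parity, ΔL, ΔJ).
Allowed pairs: 2 of 6.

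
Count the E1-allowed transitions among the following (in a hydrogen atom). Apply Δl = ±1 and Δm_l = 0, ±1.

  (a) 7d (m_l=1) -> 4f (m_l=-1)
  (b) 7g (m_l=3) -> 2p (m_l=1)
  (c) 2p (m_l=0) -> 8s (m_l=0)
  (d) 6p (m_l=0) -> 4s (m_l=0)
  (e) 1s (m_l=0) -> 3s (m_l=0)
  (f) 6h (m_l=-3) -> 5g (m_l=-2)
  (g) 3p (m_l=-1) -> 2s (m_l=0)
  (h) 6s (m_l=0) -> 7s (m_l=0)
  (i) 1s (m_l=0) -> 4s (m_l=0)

(a) forbidden — Δm_l = -2 (E1 requires Δm_l = 0, ±1)
(b) forbidden — Δl = -3 (E1 requires Δl = ±1); Δm_l = -2 (E1 requires Δm_l = 0, ±1)
(c) allowed
(d) allowed
(e) forbidden — Δl = +0 (E1 requires Δl = ±1)
(f) allowed
(g) allowed
(h) forbidden — Δl = +0 (E1 requires Δl = ±1)
(i) forbidden — Δl = +0 (E1 requires Δl = ±1)
Total allowed: 4 of 9.

4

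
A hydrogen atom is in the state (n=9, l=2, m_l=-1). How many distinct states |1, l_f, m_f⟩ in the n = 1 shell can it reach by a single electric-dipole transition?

0

E1 requires l_f ∈ {1, 3}, but neither lies in [0, 0], so no final state is reachable.
Total: 0.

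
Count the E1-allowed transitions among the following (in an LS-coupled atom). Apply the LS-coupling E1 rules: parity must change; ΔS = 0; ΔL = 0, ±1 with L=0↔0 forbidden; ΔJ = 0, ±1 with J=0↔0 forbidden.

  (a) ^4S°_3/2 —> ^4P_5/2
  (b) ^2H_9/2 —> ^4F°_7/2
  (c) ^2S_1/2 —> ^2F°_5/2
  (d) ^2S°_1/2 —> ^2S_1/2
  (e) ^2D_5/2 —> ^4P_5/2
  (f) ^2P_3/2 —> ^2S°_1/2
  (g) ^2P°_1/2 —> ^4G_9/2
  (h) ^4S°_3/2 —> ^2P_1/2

2

(a) allowed
(b) forbidden (ΔS, ΔL fail)
(c) forbidden (ΔL, ΔJ fail)
(d) forbidden (ΔL fails)
(e) forbidden (parity, ΔS fail)
(f) allowed
(g) forbidden (ΔS, ΔL, ΔJ fail)
(h) forbidden (ΔS fails)
Total allowed: 2 of 8.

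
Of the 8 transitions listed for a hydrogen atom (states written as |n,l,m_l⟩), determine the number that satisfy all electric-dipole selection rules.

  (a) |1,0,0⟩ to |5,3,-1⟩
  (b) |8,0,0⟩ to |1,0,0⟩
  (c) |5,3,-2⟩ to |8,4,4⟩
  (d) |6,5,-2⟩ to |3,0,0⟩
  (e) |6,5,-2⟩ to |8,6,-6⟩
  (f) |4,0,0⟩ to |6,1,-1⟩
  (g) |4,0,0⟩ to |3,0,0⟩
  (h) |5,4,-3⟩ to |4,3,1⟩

1

(a) forbidden — Δl = +3 (E1 requires Δl = ±1)
(b) forbidden — Δl = +0 (E1 requires Δl = ±1)
(c) forbidden — Δm_l = +6 (E1 requires Δm_l = 0, ±1)
(d) forbidden — Δl = -5 (E1 requires Δl = ±1); Δm_l = +2 (E1 requires Δm_l = 0, ±1)
(e) forbidden — Δm_l = -4 (E1 requires Δm_l = 0, ±1)
(f) allowed
(g) forbidden — Δl = +0 (E1 requires Δl = ±1)
(h) forbidden — Δm_l = +4 (E1 requires Δm_l = 0, ±1)
Total allowed: 1 of 8.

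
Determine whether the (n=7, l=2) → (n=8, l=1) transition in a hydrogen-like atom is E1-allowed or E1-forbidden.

Initial l = 2, final l = 1, so Δl = -1. E1 requires Δl = ±1: passes.
All E1 selection rules are satisfied.

allowed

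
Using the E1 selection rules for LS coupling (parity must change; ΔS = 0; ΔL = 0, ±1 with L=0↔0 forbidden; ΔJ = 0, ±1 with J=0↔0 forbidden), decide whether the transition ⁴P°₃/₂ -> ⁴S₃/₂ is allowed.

allowed

Initial level: S=3/2, L=1, J=3/2, parity odd. Final level: S=3/2, L=0, J=3/2, parity even.
Parity must change: odd → even — passes.
ΔS = 0: S: 3/2 → 3/2 — passes.
ΔL = 0, ±1 (not L=0↔0): L: 1 → 0, ΔL = -1 — passes.
ΔJ = 0, ±1 (not J=0↔0): J: 3/2 → 3/2, ΔJ = +0 — passes.
All four E1 rules are satisfied.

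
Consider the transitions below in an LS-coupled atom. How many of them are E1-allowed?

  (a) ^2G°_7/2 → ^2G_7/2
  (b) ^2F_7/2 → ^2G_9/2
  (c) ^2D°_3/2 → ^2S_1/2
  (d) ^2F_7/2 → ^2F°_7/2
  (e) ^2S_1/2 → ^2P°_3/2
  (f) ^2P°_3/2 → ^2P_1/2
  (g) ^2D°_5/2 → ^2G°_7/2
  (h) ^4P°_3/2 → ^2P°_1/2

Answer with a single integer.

4

(a) allowed
(b) forbidden (parity fails)
(c) forbidden (ΔL fails)
(d) allowed
(e) allowed
(f) allowed
(g) forbidden (parity, ΔL fail)
(h) forbidden (parity, ΔS fail)
Total allowed: 4 of 8.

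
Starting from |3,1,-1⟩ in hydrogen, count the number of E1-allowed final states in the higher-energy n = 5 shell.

E1 requires Δl = ±1, so l_f ∈ {0, 2}; with 0 ≤ l_f ≤ n_f−1 = 4, the allowed l_f values are {0, 2}.
For l_f = 0: m_f ∈ {m_i−1, m_i, m_i+1} ∩ [−0, 0] = {0} → 1 state.
For l_f = 2: m_f ∈ {m_i−1, m_i, m_i+1} ∩ [−2, 2] = {-2, -1, 0} → 3 states.
Total: 4.

4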